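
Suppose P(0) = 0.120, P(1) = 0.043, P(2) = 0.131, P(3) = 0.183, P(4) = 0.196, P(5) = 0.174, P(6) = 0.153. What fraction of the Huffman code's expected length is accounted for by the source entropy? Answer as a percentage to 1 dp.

Entropy H = −Σ p log₂ p ≈ 2.7089 bits.
Huffman merges: 43/1000+3/25→163/1000; 131/1000+153/1000→71/250; 163/1000+87/500→337/1000; 183/1000+49/250→379/1000; 71/250+337/1000→621/1000; 379/1000+621/1000→1. L = 348/125 ≈ 2.7840.
Efficiency = H/L = 2.7089/2.7840 = 97.3%.

97.3%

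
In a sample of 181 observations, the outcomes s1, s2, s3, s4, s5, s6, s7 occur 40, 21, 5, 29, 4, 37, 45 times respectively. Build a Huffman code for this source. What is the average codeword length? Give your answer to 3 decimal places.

Probabilities are the counts divided by 181.
Repeatedly combine the two least-probable nodes; the expected code length is the sum of the merged weights.
merge 4/181 + 5/181 → 9/181
merge 9/181 + 21/181 → 30/181
merge 29/181 + 30/181 → 59/181
merge 37/181 + 40/181 → 77/181
merge 45/181 + 59/181 → 104/181
merge 77/181 + 104/181 → 1
L = 9/181 + 30/181 + 59/181 + 77/181 + 104/181 + 1 = 460/181 ≈ 2.541 bits/symbol.

2.541 bits/symbol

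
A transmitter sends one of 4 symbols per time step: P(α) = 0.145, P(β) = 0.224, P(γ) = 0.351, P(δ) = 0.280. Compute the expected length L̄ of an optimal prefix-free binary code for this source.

2 bits/symbol

Repeatedly combine the two least-probable nodes; the expected code length is the sum of the merged weights.
merge 29/200 + 28/125 → 369/1000
merge 7/25 + 351/1000 → 631/1000
merge 369/1000 + 631/1000 → 1
L = 369/1000 + 631/1000 + 1 = 2 bits/symbol.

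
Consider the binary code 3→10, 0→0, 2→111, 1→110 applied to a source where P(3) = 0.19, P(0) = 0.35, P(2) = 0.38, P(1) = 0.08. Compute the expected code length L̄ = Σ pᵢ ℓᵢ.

L̄ = Σ pᵢ·ℓᵢ = 0.19·2 + 0.35·1 + 0.38·3 + 0.08·3 = 2.11 bits/symbol.

2.11 bits/symbol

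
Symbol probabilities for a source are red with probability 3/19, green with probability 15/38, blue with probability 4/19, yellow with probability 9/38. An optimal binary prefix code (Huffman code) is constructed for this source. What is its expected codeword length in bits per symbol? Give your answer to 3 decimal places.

Repeatedly combine the two least-probable nodes; the expected code length is the sum of the merged weights.
merge 3/19 + 4/19 → 7/19
merge 9/38 + 7/19 → 23/38
merge 15/38 + 23/38 → 1
L = 7/19 + 23/38 + 1 = 75/38 ≈ 1.974 bits/symbol.

1.974 bits/symbol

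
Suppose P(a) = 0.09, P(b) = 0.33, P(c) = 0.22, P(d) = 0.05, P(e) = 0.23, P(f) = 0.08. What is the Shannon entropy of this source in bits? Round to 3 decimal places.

H = −Σ pᵢ log₂ pᵢ.
−0.09·log₂(0.09) = 0.3127
−0.33·log₂(0.33) = 0.5278
−0.22·log₂(0.22) = 0.4806
−0.05·log₂(0.05) = 0.2161
−0.23·log₂(0.23) = 0.4877
−0.08·log₂(0.08) = 0.2915
Sum ≈ 2.3163 → 2.316 bits.

2.316 bits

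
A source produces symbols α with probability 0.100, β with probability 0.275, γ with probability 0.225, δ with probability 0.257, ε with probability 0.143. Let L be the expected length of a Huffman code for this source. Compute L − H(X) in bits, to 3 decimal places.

0.009 bits

Entropy H = −Σ p log₂ p ≈ 2.2336 bits.
Huffman merges: 1/10+143/1000→243/1000; 9/40+243/1000→117/250; 257/1000+11/40→133/250; 117/250+133/250→1. L = 2243/1000 ≈ 2.2430.
L − H = 2.2430 − 2.2336 = 0.009 bits.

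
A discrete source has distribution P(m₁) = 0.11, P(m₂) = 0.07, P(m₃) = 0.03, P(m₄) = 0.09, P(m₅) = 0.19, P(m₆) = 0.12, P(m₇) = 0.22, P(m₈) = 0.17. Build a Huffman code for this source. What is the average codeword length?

2.88 bits/symbol

Repeatedly combine the two least-probable nodes; the expected code length is the sum of the merged weights.
merge 3/100 + 7/100 → 1/10
merge 9/100 + 1/10 → 19/100
merge 11/100 + 3/25 → 23/100
merge 17/100 + 19/100 → 9/25
merge 19/100 + 11/50 → 41/100
merge 23/100 + 9/25 → 59/100
merge 41/100 + 59/100 → 1
L = 1/10 + 19/100 + 23/100 + 9/25 + 41/100 + 59/100 + 1 = 72/25 = 2.88 bits/symbol.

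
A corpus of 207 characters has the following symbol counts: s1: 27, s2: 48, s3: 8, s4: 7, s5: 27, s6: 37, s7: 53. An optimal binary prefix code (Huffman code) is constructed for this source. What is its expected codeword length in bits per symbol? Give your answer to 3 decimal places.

2.585 bits/symbol

Probabilities are the counts divided by 207.
Repeatedly combine the two least-probable nodes; the expected code length is the sum of the merged weights.
merge 7/207 + 8/207 → 5/69
merge 5/69 + 3/23 → 14/69
merge 3/23 + 37/207 → 64/207
merge 14/69 + 16/69 → 10/23
merge 53/207 + 64/207 → 13/23
merge 10/23 + 13/23 → 1
L = 5/69 + 14/69 + 64/207 + 10/23 + 13/23 + 1 = 535/207 ≈ 2.585 bits/symbol.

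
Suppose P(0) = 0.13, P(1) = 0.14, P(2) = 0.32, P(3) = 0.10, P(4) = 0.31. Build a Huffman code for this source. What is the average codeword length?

Repeatedly combine the two least-probable nodes; the expected code length is the sum of the merged weights.
merge 1/10 + 13/100 → 23/100
merge 7/50 + 23/100 → 37/100
merge 31/100 + 8/25 → 63/100
merge 37/100 + 63/100 → 1
L = 23/100 + 37/100 + 63/100 + 1 = 223/100 = 2.23 bits/symbol.

2.23 bits/symbol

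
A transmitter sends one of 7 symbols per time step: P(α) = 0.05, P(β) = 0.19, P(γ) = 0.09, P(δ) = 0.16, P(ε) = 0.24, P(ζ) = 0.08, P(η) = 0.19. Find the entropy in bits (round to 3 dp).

2.648 bits

H = −Σ pᵢ log₂ pᵢ.
−0.05·log₂(0.05) = 0.2161
−0.19·log₂(0.19) = 0.4552
−0.09·log₂(0.09) = 0.3127
−0.16·log₂(0.16) = 0.4230
−0.24·log₂(0.24) = 0.4941
−0.08·log₂(0.08) = 0.2915
−0.19·log₂(0.19) = 0.4552
Sum ≈ 2.6479 → 2.648 bits.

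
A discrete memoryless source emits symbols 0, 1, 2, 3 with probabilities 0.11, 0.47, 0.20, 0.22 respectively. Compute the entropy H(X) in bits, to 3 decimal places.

1.807 bits

H = −Σ pᵢ log₂ pᵢ.
−0.11·log₂(0.11) = 0.3503
−0.47·log₂(0.47) = 0.5120
−0.20·log₂(0.20) = 0.4644
−0.22·log₂(0.22) = 0.4806
Sum ≈ 1.8072 → 1.807 bits.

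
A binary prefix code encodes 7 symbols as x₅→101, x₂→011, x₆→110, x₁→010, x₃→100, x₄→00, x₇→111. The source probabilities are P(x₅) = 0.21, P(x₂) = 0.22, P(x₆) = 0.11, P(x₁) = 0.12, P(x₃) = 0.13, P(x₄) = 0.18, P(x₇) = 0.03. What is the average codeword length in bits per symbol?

2.82 bits/symbol

L̄ = Σ pᵢ·ℓᵢ = 0.21·3 + 0.22·3 + 0.11·3 + 0.12·3 + 0.13·3 + 0.18·2 + 0.03·3 = 2.82 bits/symbol.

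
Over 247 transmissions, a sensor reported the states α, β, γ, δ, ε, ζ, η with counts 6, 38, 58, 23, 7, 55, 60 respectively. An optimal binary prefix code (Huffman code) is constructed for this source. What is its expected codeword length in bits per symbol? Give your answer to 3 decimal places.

Probabilities are the counts divided by 247.
Repeatedly combine the two least-probable nodes; the expected code length is the sum of the merged weights.
merge 6/247 + 7/247 → 1/19
merge 1/19 + 23/247 → 36/247
merge 36/247 + 2/13 → 74/247
merge 55/247 + 58/247 → 113/247
merge 60/247 + 74/247 → 134/247
merge 113/247 + 134/247 → 1
L = 1/19 + 36/247 + 74/247 + 113/247 + 134/247 + 1 = 617/247 ≈ 2.498 bits/symbol.

2.498 bits/symbol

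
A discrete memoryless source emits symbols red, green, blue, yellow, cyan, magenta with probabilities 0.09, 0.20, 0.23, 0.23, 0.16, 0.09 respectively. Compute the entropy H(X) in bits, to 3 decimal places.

2.488 bits

H = −Σ pᵢ log₂ pᵢ.
−0.09·log₂(0.09) = 0.3127
−0.20·log₂(0.20) = 0.4644
−0.23·log₂(0.23) = 0.4877
−0.23·log₂(0.23) = 0.4877
−0.16·log₂(0.16) = 0.4230
−0.09·log₂(0.09) = 0.3127
Sum ≈ 2.4880 → 2.488 bits.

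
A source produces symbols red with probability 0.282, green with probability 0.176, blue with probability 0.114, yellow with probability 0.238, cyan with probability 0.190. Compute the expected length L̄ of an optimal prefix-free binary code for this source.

2.29 bits/symbol

Repeatedly combine the two least-probable nodes; the expected code length is the sum of the merged weights.
merge 57/500 + 22/125 → 29/100
merge 19/100 + 119/500 → 107/250
merge 141/500 + 29/100 → 143/250
merge 107/250 + 143/250 → 1
L = 29/100 + 107/250 + 143/250 + 1 = 229/100 = 2.29 bits/symbol.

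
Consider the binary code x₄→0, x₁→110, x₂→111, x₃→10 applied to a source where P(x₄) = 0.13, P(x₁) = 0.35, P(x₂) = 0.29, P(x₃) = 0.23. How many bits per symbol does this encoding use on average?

L̄ = Σ pᵢ·ℓᵢ = 0.13·1 + 0.35·3 + 0.29·3 + 0.23·2 = 2.51 bits/symbol.

2.51 bits/symbol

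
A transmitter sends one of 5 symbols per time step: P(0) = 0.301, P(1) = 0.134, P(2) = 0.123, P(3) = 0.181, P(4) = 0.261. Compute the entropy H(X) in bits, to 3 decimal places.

H = −Σ pᵢ log₂ pᵢ.
−0.301·log₂(0.301) = 0.5214
−0.134·log₂(0.134) = 0.3886
−0.123·log₂(0.123) = 0.3719
−0.181·log₂(0.181) = 0.4463
−0.261·log₂(0.261) = 0.5058
Sum ≈ 2.2339 → 2.234 bits.

2.234 bits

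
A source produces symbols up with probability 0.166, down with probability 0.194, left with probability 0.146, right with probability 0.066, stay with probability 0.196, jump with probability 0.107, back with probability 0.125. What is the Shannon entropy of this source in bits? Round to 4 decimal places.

H = −Σ pᵢ log₂ pᵢ.
−0.166·log₂(0.166) = 0.4301
−0.194·log₂(0.194) = 0.4590
−0.146·log₂(0.146) = 0.4053
−0.066·log₂(0.066) = 0.2588
−0.196·log₂(0.196) = 0.4608
−0.107·log₂(0.107) = 0.3450
−0.125·log₂(0.125) = 0.3750
Sum ≈ 2.7340 → 2.7340 bits.

2.7340 bits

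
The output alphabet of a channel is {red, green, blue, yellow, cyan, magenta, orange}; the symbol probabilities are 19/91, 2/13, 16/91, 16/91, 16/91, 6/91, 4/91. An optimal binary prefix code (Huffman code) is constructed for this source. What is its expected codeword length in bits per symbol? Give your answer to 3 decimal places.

2.725 bits/symbol

Repeatedly combine the two least-probable nodes; the expected code length is the sum of the merged weights.
merge 4/91 + 6/91 → 10/91
merge 10/91 + 2/13 → 24/91
merge 16/91 + 16/91 → 32/91
merge 16/91 + 19/91 → 5/13
merge 24/91 + 32/91 → 8/13
merge 5/13 + 8/13 → 1
L = 10/91 + 24/91 + 32/91 + 5/13 + 8/13 + 1 = 248/91 ≈ 2.725 bits/symbol.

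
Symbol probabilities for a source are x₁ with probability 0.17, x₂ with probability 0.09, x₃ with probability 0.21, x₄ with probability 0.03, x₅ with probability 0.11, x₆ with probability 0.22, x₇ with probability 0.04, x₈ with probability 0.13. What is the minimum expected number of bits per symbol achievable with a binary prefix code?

Repeatedly combine the two least-probable nodes; the expected code length is the sum of the merged weights.
merge 3/100 + 1/25 → 7/100
merge 7/100 + 9/100 → 4/25
merge 11/100 + 13/100 → 6/25
merge 4/25 + 17/100 → 33/100
merge 21/100 + 11/50 → 43/100
merge 6/25 + 33/100 → 57/100
merge 43/100 + 57/100 → 1
L = 7/100 + 4/25 + 6/25 + 33/100 + 43/100 + 57/100 + 1 = 14/5 = 2.8 bits/symbol.

2.8 bits/symbol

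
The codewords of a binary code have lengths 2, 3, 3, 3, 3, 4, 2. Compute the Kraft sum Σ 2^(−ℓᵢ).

1.0625

With common denominator 2^4 = 16: Σ 2^(−ℓᵢ) = 4/16 + 2/16 + 2/16 + 2/16 + 2/16 + 1/16 + 4/16 = 17/16 = 1.0625.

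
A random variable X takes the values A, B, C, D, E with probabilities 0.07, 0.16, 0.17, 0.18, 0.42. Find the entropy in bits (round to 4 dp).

2.0971 bits

H = −Σ pᵢ log₂ pᵢ.
−0.07·log₂(0.07) = 0.2686
−0.16·log₂(0.16) = 0.4230
−0.17·log₂(0.17) = 0.4346
−0.18·log₂(0.18) = 0.4453
−0.42·log₂(0.42) = 0.5256
Sum ≈ 2.0971 → 2.0971 bits.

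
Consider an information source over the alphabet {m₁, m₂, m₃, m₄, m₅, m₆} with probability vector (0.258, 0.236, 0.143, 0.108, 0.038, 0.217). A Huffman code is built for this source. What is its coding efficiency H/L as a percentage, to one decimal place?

Entropy H = −Σ p log₂ p ≈ 2.4015 bits.
Huffman merges: 19/500+27/250→73/500; 143/1000+73/500→289/1000; 217/1000+59/250→453/1000; 129/500+289/1000→547/1000; 453/1000+547/1000→1. L = 487/200 ≈ 2.4350.
Efficiency = H/L = 2.4015/2.4350 = 98.6%.

98.6%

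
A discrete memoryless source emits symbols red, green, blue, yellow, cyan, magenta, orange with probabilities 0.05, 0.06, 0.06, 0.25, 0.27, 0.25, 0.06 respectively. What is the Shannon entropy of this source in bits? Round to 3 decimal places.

2.457 bits

H = −Σ pᵢ log₂ pᵢ.
−0.05·log₂(0.05) = 0.2161
−0.06·log₂(0.06) = 0.2435
−0.06·log₂(0.06) = 0.2435
−0.25·log₂(0.25) = 0.5000
−0.27·log₂(0.27) = 0.5100
−0.25·log₂(0.25) = 0.5000
−0.06·log₂(0.06) = 0.2435
Sum ≈ 2.4567 → 2.457 bits.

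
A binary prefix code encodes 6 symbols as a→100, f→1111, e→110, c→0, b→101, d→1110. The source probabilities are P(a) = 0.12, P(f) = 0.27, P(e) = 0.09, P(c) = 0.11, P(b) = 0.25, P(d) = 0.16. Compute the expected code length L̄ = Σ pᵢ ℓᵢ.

3.21 bits/symbol

L̄ = Σ pᵢ·ℓᵢ = 0.12·3 + 0.27·4 + 0.09·3 + 0.11·1 + 0.25·3 + 0.16·4 = 3.21 bits/symbol.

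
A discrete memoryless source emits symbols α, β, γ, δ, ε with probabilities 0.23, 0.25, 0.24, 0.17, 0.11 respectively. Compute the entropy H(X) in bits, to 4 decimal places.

H = −Σ pᵢ log₂ pᵢ.
−0.23·log₂(0.23) = 0.4877
−0.25·log₂(0.25) = 0.5000
−0.24·log₂(0.24) = 0.4941
−0.17·log₂(0.17) = 0.4346
−0.11·log₂(0.11) = 0.3503
Sum ≈ 2.2667 → 2.2667 bits.

2.2667 bits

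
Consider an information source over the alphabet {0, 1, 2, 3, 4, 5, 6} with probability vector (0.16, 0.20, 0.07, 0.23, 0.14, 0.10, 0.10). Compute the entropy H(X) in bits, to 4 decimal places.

2.7051 bits

H = −Σ pᵢ log₂ pᵢ.
−0.16·log₂(0.16) = 0.4230
−0.20·log₂(0.20) = 0.4644
−0.07·log₂(0.07) = 0.2686
−0.23·log₂(0.23) = 0.4877
−0.14·log₂(0.14) = 0.3971
−0.10·log₂(0.10) = 0.3322
−0.10·log₂(0.10) = 0.3322
Sum ≈ 2.7051 → 2.7051 bits.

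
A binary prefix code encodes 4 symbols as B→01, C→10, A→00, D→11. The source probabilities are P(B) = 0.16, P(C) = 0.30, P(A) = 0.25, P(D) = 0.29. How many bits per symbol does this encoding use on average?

2 bits/symbol

L̄ = Σ pᵢ·ℓᵢ = 0.16·2 + 0.30·2 + 0.25·2 + 0.29·2 = 2 bits/symbol.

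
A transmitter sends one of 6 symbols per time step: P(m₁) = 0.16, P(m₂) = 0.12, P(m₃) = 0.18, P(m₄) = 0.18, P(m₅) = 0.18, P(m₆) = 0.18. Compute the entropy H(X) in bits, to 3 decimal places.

H = −Σ pᵢ log₂ pᵢ.
−0.16·log₂(0.16) = 0.4230
−0.12·log₂(0.12) = 0.3671
−0.18·log₂(0.18) = 0.4453
−0.18·log₂(0.18) = 0.4453
−0.18·log₂(0.18) = 0.4453
−0.18·log₂(0.18) = 0.4453
Sum ≈ 2.5713 → 2.571 bits.

2.571 bits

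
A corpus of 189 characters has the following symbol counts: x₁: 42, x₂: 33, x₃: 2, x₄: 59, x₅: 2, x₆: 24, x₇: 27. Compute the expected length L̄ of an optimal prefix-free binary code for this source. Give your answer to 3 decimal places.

2.460 bits/symbol

Probabilities are the counts divided by 189.
Repeatedly combine the two least-probable nodes; the expected code length is the sum of the merged weights.
merge 2/189 + 2/189 → 4/189
merge 4/189 + 8/63 → 4/27
merge 1/7 + 4/27 → 55/189
merge 11/63 + 2/9 → 25/63
merge 55/189 + 59/189 → 38/63
merge 25/63 + 38/63 → 1
L = 4/189 + 4/27 + 55/189 + 25/63 + 38/63 + 1 = 155/63 ≈ 2.460 bits/symbol.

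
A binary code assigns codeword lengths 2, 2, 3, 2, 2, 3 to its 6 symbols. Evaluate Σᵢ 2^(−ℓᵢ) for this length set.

1.25

With common denominator 2^3 = 8: Σ 2^(−ℓᵢ) = 2/8 + 2/8 + 1/8 + 2/8 + 2/8 + 1/8 = 10/8 = 1.25.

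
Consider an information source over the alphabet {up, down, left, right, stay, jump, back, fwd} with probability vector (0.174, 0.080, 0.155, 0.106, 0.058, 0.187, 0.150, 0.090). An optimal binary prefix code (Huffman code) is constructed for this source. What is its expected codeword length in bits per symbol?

Repeatedly combine the two least-probable nodes; the expected code length is the sum of the merged weights.
merge 29/500 + 2/25 → 69/500
merge 9/100 + 53/500 → 49/250
merge 69/500 + 3/20 → 36/125
merge 31/200 + 87/500 → 329/1000
merge 187/1000 + 49/250 → 383/1000
merge 36/125 + 329/1000 → 617/1000
merge 383/1000 + 617/1000 → 1
L = 69/500 + 49/250 + 36/125 + 329/1000 + 383/1000 + 617/1000 + 1 = 2951/1000 = 2.951 bits/symbol.

2.951 bits/symbol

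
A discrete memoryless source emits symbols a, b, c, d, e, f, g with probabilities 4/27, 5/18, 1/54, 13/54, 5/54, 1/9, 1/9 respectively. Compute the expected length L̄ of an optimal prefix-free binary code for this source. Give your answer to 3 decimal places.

Repeatedly combine the two least-probable nodes; the expected code length is the sum of the merged weights.
merge 1/54 + 5/54 → 1/9
merge 1/9 + 1/9 → 2/9
merge 1/9 + 4/27 → 7/27
merge 2/9 + 13/54 → 25/54
merge 7/27 + 5/18 → 29/54
merge 25/54 + 29/54 → 1
L = 1/9 + 2/9 + 7/27 + 25/54 + 29/54 + 1 = 70/27 ≈ 2.593 bits/symbol.

2.593 bits/symbol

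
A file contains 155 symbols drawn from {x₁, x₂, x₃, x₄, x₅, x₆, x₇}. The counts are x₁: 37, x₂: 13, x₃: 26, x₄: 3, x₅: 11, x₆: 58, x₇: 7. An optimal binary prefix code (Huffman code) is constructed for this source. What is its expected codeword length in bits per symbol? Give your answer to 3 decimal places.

Probabilities are the counts divided by 155.
Repeatedly combine the two least-probable nodes; the expected code length is the sum of the merged weights.
merge 3/155 + 7/155 → 2/31
merge 2/31 + 11/155 → 21/155
merge 13/155 + 21/155 → 34/155
merge 26/155 + 34/155 → 12/31
merge 37/155 + 58/155 → 19/31
merge 12/31 + 19/31 → 1
L = 2/31 + 21/155 + 34/155 + 12/31 + 19/31 + 1 = 75/31 ≈ 2.419 bits/symbol.

2.419 bits/symbol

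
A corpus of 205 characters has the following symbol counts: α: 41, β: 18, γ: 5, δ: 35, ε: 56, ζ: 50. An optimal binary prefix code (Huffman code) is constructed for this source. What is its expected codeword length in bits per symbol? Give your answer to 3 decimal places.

2.395 bits/symbol

Probabilities are the counts divided by 205.
Repeatedly combine the two least-probable nodes; the expected code length is the sum of the merged weights.
merge 1/41 + 18/205 → 23/205
merge 23/205 + 7/41 → 58/205
merge 1/5 + 10/41 → 91/205
merge 56/205 + 58/205 → 114/205
merge 91/205 + 114/205 → 1
L = 23/205 + 58/205 + 91/205 + 114/205 + 1 = 491/205 ≈ 2.395 bits/symbol.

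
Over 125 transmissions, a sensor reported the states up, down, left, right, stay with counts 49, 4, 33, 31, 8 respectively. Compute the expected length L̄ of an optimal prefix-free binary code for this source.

Probabilities are the counts divided by 125.
Repeatedly combine the two least-probable nodes; the expected code length is the sum of the merged weights.
merge 4/125 + 8/125 → 12/125
merge 12/125 + 31/125 → 43/125
merge 33/125 + 43/125 → 76/125
merge 49/125 + 76/125 → 1
L = 12/125 + 43/125 + 76/125 + 1 = 256/125 = 2.048 bits/symbol.

2.048 bits/symbol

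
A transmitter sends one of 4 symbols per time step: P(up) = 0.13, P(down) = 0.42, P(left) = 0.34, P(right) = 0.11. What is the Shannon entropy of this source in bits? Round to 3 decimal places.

1.788 bits

H = −Σ pᵢ log₂ pᵢ.
−0.13·log₂(0.13) = 0.3826
−0.42·log₂(0.42) = 0.5256
−0.34·log₂(0.34) = 0.5292
−0.11·log₂(0.11) = 0.3503
Sum ≈ 1.7878 → 1.788 bits.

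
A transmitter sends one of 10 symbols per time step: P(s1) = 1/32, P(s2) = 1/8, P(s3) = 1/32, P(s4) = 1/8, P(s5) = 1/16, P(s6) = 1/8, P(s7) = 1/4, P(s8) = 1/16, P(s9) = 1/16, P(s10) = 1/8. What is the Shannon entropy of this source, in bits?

Each probability is a power of 1/2, so log₂(1/p) is an integer.
H = Σ p·log₂(1/p) = 1/32·5 + 1/8·3 + 1/32·5 + 1/8·3 + 1/16·4 + 1/8·3 + 1/4·2 + 1/16·4 + 1/16·4 + 1/8·3 = 3.0625 bits.

3.0625 bits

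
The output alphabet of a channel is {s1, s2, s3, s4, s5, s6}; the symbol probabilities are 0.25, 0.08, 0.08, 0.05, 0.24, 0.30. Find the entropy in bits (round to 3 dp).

H = −Σ pᵢ log₂ pᵢ.
−0.25·log₂(0.25) = 0.5000
−0.08·log₂(0.08) = 0.2915
−0.08·log₂(0.08) = 0.2915
−0.05·log₂(0.05) = 0.2161
−0.24·log₂(0.24) = 0.4941
−0.30·log₂(0.30) = 0.5211
Sum ≈ 2.3143 → 2.314 bits.

2.314 bits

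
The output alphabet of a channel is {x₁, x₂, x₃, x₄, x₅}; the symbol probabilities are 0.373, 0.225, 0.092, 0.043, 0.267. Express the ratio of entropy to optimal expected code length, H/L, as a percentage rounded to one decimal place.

Entropy H = −Σ p log₂ p ≈ 2.0354 bits.
Huffman merges: 43/1000+23/250→27/200; 27/200+9/40→9/25; 267/1000+9/25→627/1000; 373/1000+627/1000→1. L = 1061/500 ≈ 2.1220.
Efficiency = H/L = 2.0354/2.1220 = 95.9%.

95.9%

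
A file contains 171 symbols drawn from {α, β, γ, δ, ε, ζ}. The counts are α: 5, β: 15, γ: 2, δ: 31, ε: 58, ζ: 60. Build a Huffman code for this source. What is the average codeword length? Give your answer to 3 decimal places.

2.129 bits/symbol

Probabilities are the counts divided by 171.
Repeatedly combine the two least-probable nodes; the expected code length is the sum of the merged weights.
merge 2/171 + 5/171 → 7/171
merge 7/171 + 5/57 → 22/171
merge 22/171 + 31/171 → 53/171
merge 53/171 + 58/171 → 37/57
merge 20/57 + 37/57 → 1
L = 7/171 + 22/171 + 53/171 + 37/57 + 1 = 364/171 ≈ 2.129 bits/symbol.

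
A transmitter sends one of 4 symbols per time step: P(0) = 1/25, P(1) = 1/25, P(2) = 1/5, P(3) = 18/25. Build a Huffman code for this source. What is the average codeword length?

Repeatedly combine the two least-probable nodes; the expected code length is the sum of the merged weights.
merge 1/25 + 1/25 → 2/25
merge 2/25 + 1/5 → 7/25
merge 7/25 + 18/25 → 1
L = 2/25 + 7/25 + 1 = 34/25 = 1.36 bits/symbol.

1.36 bits/symbol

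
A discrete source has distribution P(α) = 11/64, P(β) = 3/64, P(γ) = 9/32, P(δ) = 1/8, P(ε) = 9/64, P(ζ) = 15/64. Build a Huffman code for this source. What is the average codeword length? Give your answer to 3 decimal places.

2.484 bits/symbol

Repeatedly combine the two least-probable nodes; the expected code length is the sum of the merged weights.
merge 3/64 + 1/8 → 11/64
merge 9/64 + 11/64 → 5/16
merge 11/64 + 15/64 → 13/32
merge 9/32 + 5/16 → 19/32
merge 13/32 + 19/32 → 1
L = 11/64 + 5/16 + 13/32 + 19/32 + 1 = 159/64 ≈ 2.484 bits/symbol.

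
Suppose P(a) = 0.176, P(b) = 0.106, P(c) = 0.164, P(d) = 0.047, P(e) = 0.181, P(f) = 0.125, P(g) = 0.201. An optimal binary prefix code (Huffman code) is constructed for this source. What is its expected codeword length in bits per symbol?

2.771 bits/symbol

Repeatedly combine the two least-probable nodes; the expected code length is the sum of the merged weights.
merge 47/1000 + 53/500 → 153/1000
merge 1/8 + 153/1000 → 139/500
merge 41/250 + 22/125 → 17/50
merge 181/1000 + 201/1000 → 191/500
merge 139/500 + 17/50 → 309/500
merge 191/500 + 309/500 → 1
L = 153/1000 + 139/500 + 17/50 + 191/500 + 309/500 + 1 = 2771/1000 = 2.771 bits/symbol.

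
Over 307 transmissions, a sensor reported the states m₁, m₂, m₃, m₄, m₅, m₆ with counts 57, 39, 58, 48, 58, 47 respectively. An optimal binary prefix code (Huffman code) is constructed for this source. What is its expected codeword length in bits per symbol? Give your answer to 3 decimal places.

Probabilities are the counts divided by 307.
Repeatedly combine the two least-probable nodes; the expected code length is the sum of the merged weights.
merge 39/307 + 47/307 → 86/307
merge 48/307 + 57/307 → 105/307
merge 58/307 + 58/307 → 116/307
merge 86/307 + 105/307 → 191/307
merge 116/307 + 191/307 → 1
L = 86/307 + 105/307 + 116/307 + 191/307 + 1 = 805/307 ≈ 2.622 bits/symbol.

2.622 bits/symbol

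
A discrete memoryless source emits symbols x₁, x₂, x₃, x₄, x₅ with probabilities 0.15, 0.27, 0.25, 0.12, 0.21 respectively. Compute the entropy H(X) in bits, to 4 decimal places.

H = −Σ pᵢ log₂ pᵢ.
−0.15·log₂(0.15) = 0.4105
−0.27·log₂(0.27) = 0.5100
−0.25·log₂(0.25) = 0.5000
−0.12·log₂(0.12) = 0.3671
−0.21·log₂(0.21) = 0.4728
Sum ≈ 2.2605 → 2.2605 bits.

2.2605 bits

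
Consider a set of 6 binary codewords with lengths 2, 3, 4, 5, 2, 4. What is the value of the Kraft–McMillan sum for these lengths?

0.78125

With common denominator 2^5 = 32: Σ 2^(−ℓᵢ) = 8/32 + 4/32 + 2/32 + 1/32 + 8/32 + 2/32 = 25/32 = 0.78125.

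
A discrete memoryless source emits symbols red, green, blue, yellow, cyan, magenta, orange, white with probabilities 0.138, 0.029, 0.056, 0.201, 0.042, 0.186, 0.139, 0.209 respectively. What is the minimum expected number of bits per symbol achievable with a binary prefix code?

Repeatedly combine the two least-probable nodes; the expected code length is the sum of the merged weights.
merge 29/1000 + 21/500 → 71/1000
merge 7/125 + 71/1000 → 127/1000
merge 127/1000 + 69/500 → 53/200
merge 139/1000 + 93/500 → 13/40
merge 201/1000 + 209/1000 → 41/100
merge 53/200 + 13/40 → 59/100
merge 41/100 + 59/100 → 1
L = 71/1000 + 127/1000 + 53/200 + 13/40 + 41/100 + 59/100 + 1 = 697/250 = 2.788 bits/symbol.

2.788 bits/symbol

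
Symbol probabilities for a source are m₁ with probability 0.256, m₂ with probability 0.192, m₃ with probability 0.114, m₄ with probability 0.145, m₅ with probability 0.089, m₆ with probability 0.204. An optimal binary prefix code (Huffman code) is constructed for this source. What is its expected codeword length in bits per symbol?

Repeatedly combine the two least-probable nodes; the expected code length is the sum of the merged weights.
merge 89/1000 + 57/500 → 203/1000
merge 29/200 + 24/125 → 337/1000
merge 203/1000 + 51/250 → 407/1000
merge 32/125 + 337/1000 → 593/1000
merge 407/1000 + 593/1000 → 1
L = 203/1000 + 337/1000 + 407/1000 + 593/1000 + 1 = 127/50 = 2.54 bits/symbol.

2.54 bits/symbol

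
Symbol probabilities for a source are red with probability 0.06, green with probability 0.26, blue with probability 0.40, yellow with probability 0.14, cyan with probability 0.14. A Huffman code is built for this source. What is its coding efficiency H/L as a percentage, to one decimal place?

96.8%

Entropy H = −Σ p log₂ p ≈ 2.0718 bits.
Huffman merges: 3/50+7/50→1/5; 7/50+1/5→17/50; 13/50+17/50→3/5; 2/5+3/5→1. L = 107/50 ≈ 2.1400.
Efficiency = H/L = 2.0718/2.1400 = 96.8%.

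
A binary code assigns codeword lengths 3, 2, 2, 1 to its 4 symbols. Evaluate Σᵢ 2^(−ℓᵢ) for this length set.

1.125

With common denominator 2^3 = 8: Σ 2^(−ℓᵢ) = 1/8 + 2/8 + 2/8 + 4/8 = 9/8 = 1.125.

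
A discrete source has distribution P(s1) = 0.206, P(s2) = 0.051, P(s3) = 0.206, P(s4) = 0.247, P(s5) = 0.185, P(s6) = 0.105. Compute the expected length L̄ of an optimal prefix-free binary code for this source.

2.497 bits/symbol

Repeatedly combine the two least-probable nodes; the expected code length is the sum of the merged weights.
merge 51/1000 + 21/200 → 39/250
merge 39/250 + 37/200 → 341/1000
merge 103/500 + 103/500 → 103/250
merge 247/1000 + 341/1000 → 147/250
merge 103/250 + 147/250 → 1
L = 39/250 + 341/1000 + 103/250 + 147/250 + 1 = 2497/1000 = 2.497 bits/symbol.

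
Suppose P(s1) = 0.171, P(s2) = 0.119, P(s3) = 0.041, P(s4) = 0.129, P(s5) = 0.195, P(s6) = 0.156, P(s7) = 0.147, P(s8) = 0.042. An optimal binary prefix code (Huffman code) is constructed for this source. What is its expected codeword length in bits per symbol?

Repeatedly combine the two least-probable nodes; the expected code length is the sum of the merged weights.
merge 41/1000 + 21/500 → 83/1000
merge 83/1000 + 119/1000 → 101/500
merge 129/1000 + 147/1000 → 69/250
merge 39/250 + 171/1000 → 327/1000
merge 39/200 + 101/500 → 397/1000
merge 69/250 + 327/1000 → 603/1000
merge 397/1000 + 603/1000 → 1
L = 83/1000 + 101/500 + 69/250 + 327/1000 + 397/1000 + 603/1000 + 1 = 361/125 = 2.888 bits/symbol.

2.888 bits/symbol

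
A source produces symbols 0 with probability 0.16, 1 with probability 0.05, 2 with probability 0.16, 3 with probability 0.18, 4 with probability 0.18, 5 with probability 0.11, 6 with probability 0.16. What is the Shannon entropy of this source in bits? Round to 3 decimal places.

H = −Σ pᵢ log₂ pᵢ.
−0.16·log₂(0.16) = 0.4230
−0.05·log₂(0.05) = 0.2161
−0.16·log₂(0.16) = 0.4230
−0.18·log₂(0.18) = 0.4453
−0.18·log₂(0.18) = 0.4453
−0.11·log₂(0.11) = 0.3503
−0.16·log₂(0.16) = 0.4230
Sum ≈ 2.7260 → 2.726 bits.

2.726 bits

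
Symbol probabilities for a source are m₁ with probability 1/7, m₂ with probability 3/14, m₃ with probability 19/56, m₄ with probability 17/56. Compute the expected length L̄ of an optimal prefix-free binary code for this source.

2 bits/symbol

Repeatedly combine the two least-probable nodes; the expected code length is the sum of the merged weights.
merge 1/7 + 3/14 → 5/14
merge 17/56 + 19/56 → 9/14
merge 5/14 + 9/14 → 1
L = 5/14 + 9/14 + 1 = 2 bits/symbol.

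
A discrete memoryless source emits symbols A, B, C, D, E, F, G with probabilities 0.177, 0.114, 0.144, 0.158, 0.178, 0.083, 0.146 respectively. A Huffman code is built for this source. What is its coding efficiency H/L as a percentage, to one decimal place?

98.1%

Entropy H = −Σ p log₂ p ≈ 2.7691 bits.
Huffman merges: 83/1000+57/500→197/1000; 18/125+73/500→29/100; 79/500+177/1000→67/200; 89/500+197/1000→3/8; 29/100+67/200→5/8; 3/8+5/8→1. L = 1411/500 ≈ 2.8220.
Efficiency = H/L = 2.7691/2.8220 = 98.1%.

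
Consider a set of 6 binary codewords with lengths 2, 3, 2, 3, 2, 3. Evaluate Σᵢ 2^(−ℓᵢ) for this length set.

With common denominator 2^3 = 8: Σ 2^(−ℓᵢ) = 2/8 + 1/8 + 2/8 + 1/8 + 2/8 + 1/8 = 9/8 = 1.125.

1.125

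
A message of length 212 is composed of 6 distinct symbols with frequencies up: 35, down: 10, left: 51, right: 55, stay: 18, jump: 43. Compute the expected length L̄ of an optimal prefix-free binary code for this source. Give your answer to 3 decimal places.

2.429 bits/symbol

Probabilities are the counts divided by 212.
Repeatedly combine the two least-probable nodes; the expected code length is the sum of the merged weights.
merge 5/106 + 9/106 → 7/53
merge 7/53 + 35/212 → 63/212
merge 43/212 + 51/212 → 47/106
merge 55/212 + 63/212 → 59/106
merge 47/106 + 59/106 → 1
L = 7/53 + 63/212 + 47/106 + 59/106 + 1 = 515/212 ≈ 2.429 bits/symbol.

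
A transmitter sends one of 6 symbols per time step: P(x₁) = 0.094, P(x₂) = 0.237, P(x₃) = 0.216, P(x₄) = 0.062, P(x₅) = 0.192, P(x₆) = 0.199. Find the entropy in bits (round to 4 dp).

H = −Σ pᵢ log₂ pᵢ.
−0.094·log₂(0.094) = 0.3207
−0.237·log₂(0.237) = 0.4923
−0.216·log₂(0.216) = 0.4776
−0.062·log₂(0.062) = 0.2487
−0.192·log₂(0.192) = 0.4571
−0.199·log₂(0.199) = 0.4635
Sum ≈ 2.4598 → 2.4598 bits.

2.4598 bits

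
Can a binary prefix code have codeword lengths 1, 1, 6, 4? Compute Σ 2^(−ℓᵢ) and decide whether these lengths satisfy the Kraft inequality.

1.078125; no

With common denominator 2^6 = 64: Σ 2^(−ℓᵢ) = 32/64 + 32/64 + 1/64 + 4/64 = 69/64 = 1.078125.
Kraft's inequality requires Σ ≤ 1; here Σ = 1.078125 > 1, so no such prefix code exists.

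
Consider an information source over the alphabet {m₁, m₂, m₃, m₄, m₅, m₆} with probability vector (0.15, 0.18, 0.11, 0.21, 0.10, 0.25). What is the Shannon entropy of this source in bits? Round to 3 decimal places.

H = −Σ pᵢ log₂ pᵢ.
−0.15·log₂(0.15) = 0.4105
−0.18·log₂(0.18) = 0.4453
−0.11·log₂(0.11) = 0.3503
−0.21·log₂(0.21) = 0.4728
−0.10·log₂(0.10) = 0.3322
−0.25·log₂(0.25) = 0.5000
Sum ≈ 2.5112 → 2.511 bits.

2.511 bits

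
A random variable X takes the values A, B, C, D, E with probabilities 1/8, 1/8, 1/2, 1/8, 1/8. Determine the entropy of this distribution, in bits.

Each probability is a power of 1/2, so log₂(1/p) is an integer.
H = Σ p·log₂(1/p) = 1/8·3 + 1/8·3 + 1/2·1 + 1/8·3 + 1/8·3 = 2 bits.

2 bits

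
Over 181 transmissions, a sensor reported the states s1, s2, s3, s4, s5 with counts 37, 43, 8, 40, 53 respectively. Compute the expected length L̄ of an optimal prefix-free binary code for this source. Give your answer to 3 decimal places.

Probabilities are the counts divided by 181.
Repeatedly combine the two least-probable nodes; the expected code length is the sum of the merged weights.
merge 8/181 + 37/181 → 45/181
merge 40/181 + 43/181 → 83/181
merge 45/181 + 53/181 → 98/181
merge 83/181 + 98/181 → 1
L = 45/181 + 83/181 + 98/181 + 1 = 407/181 ≈ 2.249 bits/symbol.

2.249 bits/symbol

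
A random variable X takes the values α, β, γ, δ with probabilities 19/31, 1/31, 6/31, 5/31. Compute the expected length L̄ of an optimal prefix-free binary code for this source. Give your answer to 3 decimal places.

Repeatedly combine the two least-probable nodes; the expected code length is the sum of the merged weights.
merge 1/31 + 5/31 → 6/31
merge 6/31 + 6/31 → 12/31
merge 12/31 + 19/31 → 1
L = 6/31 + 12/31 + 1 = 49/31 ≈ 1.581 bits/symbol.

1.581 bits/symbol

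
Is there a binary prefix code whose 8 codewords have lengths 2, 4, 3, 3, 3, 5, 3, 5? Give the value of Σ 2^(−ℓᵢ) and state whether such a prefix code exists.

With common denominator 2^5 = 32: Σ 2^(−ℓᵢ) = 8/32 + 2/32 + 4/32 + 4/32 + 4/32 + 1/32 + 4/32 + 1/32 = 28/32 = 0.875.
Kraft's inequality requires Σ ≤ 1; here Σ = 0.875 ≤ 1, so such a prefix code exists.

0.875; yes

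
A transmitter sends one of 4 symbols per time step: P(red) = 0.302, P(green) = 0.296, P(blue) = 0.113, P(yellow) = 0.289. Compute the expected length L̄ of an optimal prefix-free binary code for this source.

2 bits/symbol

Repeatedly combine the two least-probable nodes; the expected code length is the sum of the merged weights.
merge 113/1000 + 289/1000 → 201/500
merge 37/125 + 151/500 → 299/500
merge 201/500 + 299/500 → 1
L = 201/500 + 299/500 + 1 = 2 bits/symbol.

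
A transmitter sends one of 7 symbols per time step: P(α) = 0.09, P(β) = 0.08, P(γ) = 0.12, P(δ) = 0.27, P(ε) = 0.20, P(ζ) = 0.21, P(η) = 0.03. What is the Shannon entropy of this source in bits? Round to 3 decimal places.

2.570 bits

H = −Σ pᵢ log₂ pᵢ.
−0.09·log₂(0.09) = 0.3127
−0.08·log₂(0.08) = 0.2915
−0.12·log₂(0.12) = 0.3671
−0.27·log₂(0.27) = 0.5100
−0.20·log₂(0.20) = 0.4644
−0.21·log₂(0.21) = 0.4728
−0.03·log₂(0.03) = 0.1518
Sum ≈ 2.5702 → 2.570 bits.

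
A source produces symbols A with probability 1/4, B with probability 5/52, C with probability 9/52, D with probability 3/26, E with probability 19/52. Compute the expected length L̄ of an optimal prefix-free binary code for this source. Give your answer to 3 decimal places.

2.212 bits/symbol

Repeatedly combine the two least-probable nodes; the expected code length is the sum of the merged weights.
merge 5/52 + 3/26 → 11/52
merge 9/52 + 11/52 → 5/13
merge 1/4 + 19/52 → 8/13
merge 5/13 + 8/13 → 1
L = 11/52 + 5/13 + 8/13 + 1 = 115/52 ≈ 2.212 bits/symbol.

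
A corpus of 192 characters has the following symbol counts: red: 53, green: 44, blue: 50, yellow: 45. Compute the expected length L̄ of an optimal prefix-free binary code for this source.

Probabilities are the counts divided by 192.
Repeatedly combine the two least-probable nodes; the expected code length is the sum of the merged weights.
merge 11/48 + 15/64 → 89/192
merge 25/96 + 53/192 → 103/192
merge 89/192 + 103/192 → 1
L = 89/192 + 103/192 + 1 = 2 bits/symbol.

2 bits/symbol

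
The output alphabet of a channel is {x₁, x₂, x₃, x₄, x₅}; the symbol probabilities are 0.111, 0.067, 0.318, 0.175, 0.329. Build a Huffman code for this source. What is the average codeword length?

2.178 bits/symbol

Repeatedly combine the two least-probable nodes; the expected code length is the sum of the merged weights.
merge 67/1000 + 111/1000 → 89/500
merge 7/40 + 89/500 → 353/1000
merge 159/500 + 329/1000 → 647/1000
merge 353/1000 + 647/1000 → 1
L = 89/500 + 353/1000 + 647/1000 + 1 = 1089/500 = 2.178 bits/symbol.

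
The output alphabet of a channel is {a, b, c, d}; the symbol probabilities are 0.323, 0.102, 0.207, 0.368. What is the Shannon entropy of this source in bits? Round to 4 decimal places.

1.8636 bits

H = −Σ pᵢ log₂ pᵢ.
−0.323·log₂(0.323) = 0.5266
−0.102·log₂(0.102) = 0.3359
−0.207·log₂(0.207) = 0.4704
−0.368·log₂(0.368) = 0.5307
Sum ≈ 1.8636 → 1.8636 bits.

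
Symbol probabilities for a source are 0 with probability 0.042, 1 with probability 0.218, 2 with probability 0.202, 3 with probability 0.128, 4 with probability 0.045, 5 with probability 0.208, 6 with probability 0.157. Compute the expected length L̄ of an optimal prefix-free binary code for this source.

2.661 bits/symbol

Repeatedly combine the two least-probable nodes; the expected code length is the sum of the merged weights.
merge 21/500 + 9/200 → 87/1000
merge 87/1000 + 16/125 → 43/200
merge 157/1000 + 101/500 → 359/1000
merge 26/125 + 43/200 → 423/1000
merge 109/500 + 359/1000 → 577/1000
merge 423/1000 + 577/1000 → 1
L = 87/1000 + 43/200 + 359/1000 + 423/1000 + 577/1000 + 1 = 2661/1000 = 2.661 bits/symbol.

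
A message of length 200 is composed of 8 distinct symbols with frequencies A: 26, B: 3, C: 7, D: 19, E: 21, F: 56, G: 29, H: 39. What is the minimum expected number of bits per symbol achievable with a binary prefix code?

2.72 bits/symbol

Probabilities are the counts divided by 200.
Repeatedly combine the two least-probable nodes; the expected code length is the sum of the merged weights.
merge 3/200 + 7/200 → 1/20
merge 1/20 + 19/200 → 29/200
merge 21/200 + 13/100 → 47/200
merge 29/200 + 29/200 → 29/100
merge 39/200 + 47/200 → 43/100
merge 7/25 + 29/100 → 57/100
merge 43/100 + 57/100 → 1
L = 1/20 + 29/200 + 47/200 + 29/100 + 43/100 + 57/100 + 1 = 68/25 = 2.72 bits/symbol.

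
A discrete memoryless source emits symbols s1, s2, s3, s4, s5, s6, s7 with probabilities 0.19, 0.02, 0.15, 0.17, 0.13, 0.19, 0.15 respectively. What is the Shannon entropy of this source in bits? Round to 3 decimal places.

2.662 bits

H = −Σ pᵢ log₂ pᵢ.
−0.19·log₂(0.19) = 0.4552
−0.02·log₂(0.02) = 0.1129
−0.15·log₂(0.15) = 0.4105
−0.17·log₂(0.17) = 0.4346
−0.13·log₂(0.13) = 0.3826
−0.19·log₂(0.19) = 0.4552
−0.15·log₂(0.15) = 0.4105
Sum ≈ 2.6617 → 2.662 bits.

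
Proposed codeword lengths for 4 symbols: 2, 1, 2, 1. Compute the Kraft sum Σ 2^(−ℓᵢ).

With common denominator 2^2 = 4: Σ 2^(−ℓᵢ) = 1/4 + 2/4 + 1/4 + 2/4 = 6/4 = 1.5.

1.5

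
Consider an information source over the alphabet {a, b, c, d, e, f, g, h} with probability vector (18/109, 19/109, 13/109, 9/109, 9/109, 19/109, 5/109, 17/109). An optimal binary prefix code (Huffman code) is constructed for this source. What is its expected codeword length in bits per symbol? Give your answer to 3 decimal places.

2.954 bits/symbol

Repeatedly combine the two least-probable nodes; the expected code length is the sum of the merged weights.
merge 5/109 + 9/109 → 14/109
merge 9/109 + 13/109 → 22/109
merge 14/109 + 17/109 → 31/109
merge 18/109 + 19/109 → 37/109
merge 19/109 + 22/109 → 41/109
merge 31/109 + 37/109 → 68/109
merge 41/109 + 68/109 → 1
L = 14/109 + 22/109 + 31/109 + 37/109 + 41/109 + 68/109 + 1 = 322/109 ≈ 2.954 bits/symbol.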